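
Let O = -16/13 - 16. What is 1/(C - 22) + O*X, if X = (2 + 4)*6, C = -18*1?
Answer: -322573/520 ≈ -620.33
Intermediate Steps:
C = -18
X = 36 (X = 6*6 = 36)
O = -224/13 (O = -16*1/13 - 16 = -16/13 - 16 = -224/13 ≈ -17.231)
1/(C - 22) + O*X = 1/(-18 - 22) - 224/13*36 = 1/(-40) - 8064/13 = -1/40 - 8064/13 = -322573/520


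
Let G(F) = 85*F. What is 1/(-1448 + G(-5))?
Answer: -1/1873 ≈ -0.00053390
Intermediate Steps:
1/(-1448 + G(-5)) = 1/(-1448 + 85*(-5)) = 1/(-1448 - 425) = 1/(-1873) = -1/1873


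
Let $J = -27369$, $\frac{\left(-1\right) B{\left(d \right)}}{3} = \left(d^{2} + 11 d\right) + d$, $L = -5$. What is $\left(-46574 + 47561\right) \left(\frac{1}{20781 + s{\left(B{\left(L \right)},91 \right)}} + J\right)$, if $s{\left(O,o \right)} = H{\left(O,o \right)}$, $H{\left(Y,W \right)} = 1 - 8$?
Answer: $- \frac{11939835705}{442} \approx -2.7013 \cdot 10^{7}$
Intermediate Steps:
$B{\left(d \right)} = - 36 d - 3 d^{2}$ ($B{\left(d \right)} = - 3 \left(\left(d^{2} + 11 d\right) + d\right) = - 3 \left(d^{2} + 12 d\right) = - 36 d - 3 d^{2}$)
$H{\left(Y,W \right)} = -7$ ($H{\left(Y,W \right)} = 1 - 8 = -7$)
$s{\left(O,o \right)} = -7$
$\left(-46574 + 47561\right) \left(\frac{1}{20781 + s{\left(B{\left(L \right)},91 \right)}} + J\right) = \left(-46574 + 47561\right) \left(\frac{1}{20781 - 7} - 27369\right) = 987 \left(\frac{1}{20774} - 27369\right) = 987 \left(- \frac{568563605}{20774}\right) = - \frac{11939835705}{442}$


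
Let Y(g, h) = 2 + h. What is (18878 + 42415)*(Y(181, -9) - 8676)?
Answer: -532207119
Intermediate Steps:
(18878 + 42415)*(Y(181, -9) - 8676) = (18878 + 42415)*((2 - 9) - 8676) = 61293*(-7 - 8676) = 61293*(-8683) = -532207119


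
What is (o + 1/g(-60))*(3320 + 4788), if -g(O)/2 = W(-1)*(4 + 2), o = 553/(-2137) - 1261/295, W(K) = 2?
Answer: -140308581221/3782490 ≈ -37094.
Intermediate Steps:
o = -2857892/630415 (o = 553*(-1/2137) - 1261*1/295 = -553/2137 - 1261/295 = -2857892/630415 ≈ -4.5333)
g(O) = -24 (g(O) = -4*(4 + 2) = -4*6 = -2*12 = -24)
(o + 1/g(-60))*(3320 + 4788) = (-2857892/630415 + 1/(-24))*(3320 + 4788) = (-2857892/630415 - 1/24)*8108 = -69219823/15129960*8108 = -140308581221/3782490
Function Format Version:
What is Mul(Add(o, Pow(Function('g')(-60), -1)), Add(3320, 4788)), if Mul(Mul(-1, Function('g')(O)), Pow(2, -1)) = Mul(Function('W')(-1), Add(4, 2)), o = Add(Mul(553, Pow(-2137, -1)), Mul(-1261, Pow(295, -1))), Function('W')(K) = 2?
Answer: Rational(-140308581221, 3782490) ≈ -37094.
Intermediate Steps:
o = Rational(-2857892, 630415) (o = Add(Mul(553, Rational(-1, 2137)), Mul(-1261, Rational(1, 295))) = Add(Rational(-553, 2137), Rational(-1261, 295)) = Rational(-2857892, 630415) ≈ -4.5333)
Function('g')(O) = -24 (Function('g')(O) = Mul(-2, Mul(2, Add(4, 2))) = Mul(-2, Mul(2, 6)) = Mul(-2, 12) = -24)
Mul(Add(o, Pow(Function('g')(-60), -1)), Add(3320, 4788)) = Mul(Add(Rational(-2857892, 630415), Pow(-24, -1)), Add(3320, 4788)) = Mul(Add(Rational(-2857892, 630415), Rational(-1, 24)), 8108) = Mul(Rational(-69219823, 15129960), 8108) = Rational(-140308581221, 3782490)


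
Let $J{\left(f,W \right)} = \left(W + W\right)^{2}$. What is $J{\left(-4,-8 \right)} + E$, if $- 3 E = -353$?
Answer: $\frac{1121}{3} \approx 373.67$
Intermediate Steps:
$E = \frac{353}{3}$ ($E = \left(- \frac{1}{3}\right) \left(-353\right) = \frac{353}{3} \approx 117.67$)
$J{\left(f,W \right)} = 4 W^{2}$ ($J{\left(f,W \right)} = \left(2 W\right)^{2} = 4 W^{2}$)
$J{\left(-4,-8 \right)} + E = 4 \left(-8\right)^{2} + \frac{353}{3} = 4 \cdot 64 + \frac{353}{3} = 256 + \frac{353}{3} = \frac{1121}{3}$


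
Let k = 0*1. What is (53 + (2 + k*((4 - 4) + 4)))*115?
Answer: 6325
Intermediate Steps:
k = 0
(53 + (2 + k*((4 - 4) + 4)))*115 = (53 + (2 + 0*((4 - 4) + 4)))*115 = (53 + (2 + 0*(0 + 4)))*115 = (53 + (2 + 0*4))*115 = (53 + (2 + 0))*115 = (53 + 2)*115 = 55*115 = 6325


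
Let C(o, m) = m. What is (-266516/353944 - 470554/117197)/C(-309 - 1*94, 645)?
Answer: -49446160157/6688839463590 ≈ -0.0073923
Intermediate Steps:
(-266516/353944 - 470554/117197)/C(-309 - 1*94, 645) = (-266516/353944 - 470554/117197)/645 = (-266516*1/353944 - 470554*1/117197)*(1/645) = (-66629/88486 - 470554/117197)*(1/645) = -49446160157/10370293742*1/645 = -49446160157/6688839463590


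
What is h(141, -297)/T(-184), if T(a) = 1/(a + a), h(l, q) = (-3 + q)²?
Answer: -33120000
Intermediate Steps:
T(a) = 1/(2*a)
h(141, -297)/T(-184) = (-3 - 297)²/(((½)/(-184))) = (-300)²/(((½)*(-1/184))) = 90000/(-1/368) = 90000*(-368) = -33120000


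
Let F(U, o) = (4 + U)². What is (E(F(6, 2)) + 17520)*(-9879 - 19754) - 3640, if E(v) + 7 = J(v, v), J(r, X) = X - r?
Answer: -518966369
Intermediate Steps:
E(v) = -7 (E(v) = -7 + (v - v) = -7 + 0 = -7)
(E(F(6, 2)) + 17520)*(-9879 - 19754) - 3640 = (-7 + 17520)*(-9879 - 19754) - 3640 = 17513*(-29633) - 3640 = -518962729 - 3640 = -518966369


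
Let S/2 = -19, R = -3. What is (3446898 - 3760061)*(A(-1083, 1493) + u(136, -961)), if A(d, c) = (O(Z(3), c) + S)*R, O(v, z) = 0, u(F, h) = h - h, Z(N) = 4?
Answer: -35700582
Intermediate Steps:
S = -38 (S = 2*(-19) = -38)
u(F, h) = 0
A(d, c) = 114 (A(d, c) = (0 - 38)*(-3) = -38*(-3) = 114)
(3446898 - 3760061)*(A(-1083, 1493) + u(136, -961)) = (3446898 - 3760061)*(114 + 0) = -313163*114 = -35700582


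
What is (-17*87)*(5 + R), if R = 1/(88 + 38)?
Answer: -311083/42 ≈ -7406.7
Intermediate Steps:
R = 1/126 ≈ 0.0079365
(-17*87)*(5 + R) = (-17*87)*(5 + 1/126) = -1479*631/126 = -311083/42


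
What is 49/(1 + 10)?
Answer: 49/11 ≈ 4.4545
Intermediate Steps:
49/(1 + 10) = 49/11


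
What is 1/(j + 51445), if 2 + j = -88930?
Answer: -1/37487 ≈ -2.6676e-5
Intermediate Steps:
j = -88932 (j = -2 - 88930 = -88932)
1/(j + 51445) = 1/(-88932 + 51445) = 1/(-37487) = -1/37487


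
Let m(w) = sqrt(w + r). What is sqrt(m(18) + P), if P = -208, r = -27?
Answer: sqrt(-208 + 3*I) ≈ 0.104 + 14.423*I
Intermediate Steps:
m(w) = sqrt(-27 + w) (m(w) = sqrt(w - 27) = sqrt(-27 + w))
sqrt(m(18) + P) = sqrt(sqrt(-27 + 18) - 208) = sqrt(sqrt(-9) - 208) = sqrt(3*I - 208) = sqrt(-208 + 3*I)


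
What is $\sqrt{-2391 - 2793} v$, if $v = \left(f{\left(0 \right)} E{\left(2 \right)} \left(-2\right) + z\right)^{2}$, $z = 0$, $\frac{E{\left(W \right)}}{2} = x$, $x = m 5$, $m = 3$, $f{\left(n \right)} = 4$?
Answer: $4147200 i \approx 4.1472 \cdot 10^{6} i$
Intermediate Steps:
$x = 15$ ($x = 3 \cdot 5 = 15$)
$E{\left(W \right)} = 30$ ($E{\left(W \right)} = 2 \cdot 15 = 30$)
$v = 57600$ ($v = \left(4 \cdot 30 \left(-2\right) + 0\right)^{2} = \left(120 \left(-2\right) + 0\right)^{2} = \left(-240 + 0\right)^{2} = \left(-240\right)^{2} = 57600$)
$\sqrt{-2391 - 2793} v = \sqrt{-2391 - 2793} \cdot 57600 = \sqrt{-5184} \cdot 57600 = 72 i 57600 = 4147200 i$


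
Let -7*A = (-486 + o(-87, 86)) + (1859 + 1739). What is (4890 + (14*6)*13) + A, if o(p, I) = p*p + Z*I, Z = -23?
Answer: 33171/7 ≈ 4738.7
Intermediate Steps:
o(p, I) = p**2 - 23*I (o(p, I) = p*p - 23*I = p**2 - 23*I)
A = -8703/7 (A = -((-486 + ((-87)**2 - 23*86)) + (1859 + 1739))/7 = -((-486 + (7569 - 1978)) + 3598)/7 = -((-486 + 5591) + 3598)/7 = -(5105 + 3598)/7 = -1/7*8703 = -8703/7 ≈ -1243.3)
(4890 + (14*6)*13) + A = (4890 + (14*6)*13) - 8703/7 = (4890 + 84*13) - 8703/7 = (4890 + 1092) - 8703/7 = 5982 - 8703/7 = 33171/7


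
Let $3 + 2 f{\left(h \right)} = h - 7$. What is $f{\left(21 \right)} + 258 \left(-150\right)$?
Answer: $- \frac{77389}{2} \approx -38695.0$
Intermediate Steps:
$f{\left(h \right)} = -5 + \frac{h}{2}$ ($f{\left(h \right)} = - \frac{3}{2} + \frac{h - 7}{2} = - \frac{3}{2} + \frac{-7 + h}{2} = - \frac{3}{2} + \left(- \frac{7}{2} + \frac{h}{2}\right) = -5 + \frac{h}{2}$)
$f{\left(21 \right)} + 258 \left(-150\right) = \left(-5 + \frac{1}{2} \cdot 21\right) + 258 \left(-150\right) = \left(-5 + \frac{21}{2}\right) - 38700 = \frac{11}{2} - 38700 = - \frac{77389}{2}$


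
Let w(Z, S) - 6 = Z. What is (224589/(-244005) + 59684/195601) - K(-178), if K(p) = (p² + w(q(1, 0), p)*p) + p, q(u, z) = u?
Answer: -481422402836623/15909207335 ≈ -30261.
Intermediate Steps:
w(Z, S) = 6 + Z
K(p) = p² + 8*p (K(p) = (p² + (6 + 1)*p) + p = (p² + 7*p) + p = p² + 8*p)
(224589/(-244005) + 59684/195601) - K(-178) = (224589/(-244005) + 59684/195601) - (-178)*(8 - 178) = (224589*(-1/244005) + 59684*(1/195601)) - (-178)*(-170) = (-74863/81335 + 59684/195601) - 1*30260 = -9788879523/15909207335 - 30260 = -481422402836623/15909207335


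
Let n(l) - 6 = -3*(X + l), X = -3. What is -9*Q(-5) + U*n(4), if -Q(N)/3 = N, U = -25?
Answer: -210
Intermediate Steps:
Q(N) = -3*N
n(l) = 15 - 3*l (n(l) = 6 - 3*(-3 + l) = 6 + (9 - 3*l) = 15 - 3*l)
-9*Q(-5) + U*n(4) = -(-27)*(-5) - 25*(15 - 3*4) = -9*15 - 25*(15 - 12) = -135 - 25*3 = -135 - 75 = -210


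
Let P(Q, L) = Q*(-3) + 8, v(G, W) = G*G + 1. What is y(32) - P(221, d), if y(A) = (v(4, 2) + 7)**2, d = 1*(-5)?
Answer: 1231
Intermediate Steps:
d = -5
v(G, W) = 1 + G**2 (v(G, W) = G**2 + 1 = 1 + G**2)
y(A) = 576 (y(A) = ((1 + 4**2) + 7)**2 = ((1 + 16) + 7)**2 = (17 + 7)**2 = 24**2 = 576)
P(Q, L) = 8 - 3*Q (P(Q, L) = -3*Q + 8 = 8 - 3*Q)
y(32) - P(221, d) = 576 - (8 - 3*221) = 576 - (8 - 663) = 576 - 1*(-655) = 576 + 655 = 1231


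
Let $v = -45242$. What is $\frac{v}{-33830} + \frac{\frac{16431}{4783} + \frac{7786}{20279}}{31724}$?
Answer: $\frac{69612262844528633}{52048337182677220} \approx 1.3375$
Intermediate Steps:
$\frac{v}{-33830} + \frac{\frac{16431}{4783} + \frac{7786}{20279}}{31724} = - \frac{45242}{-33830} + \frac{\frac{16431}{4783} + \frac{7786}{20279}}{31724} = \left(-45242\right) \left(- \frac{1}{33830}\right) + \left(16431 \cdot \frac{1}{4783} + 7786 \cdot \frac{1}{20279}\right) \frac{1}{31724} = \frac{22621}{16915} + \left(\frac{16431}{4783} + \frac{7786}{20279}\right) \frac{1}{31724} = \frac{22621}{16915} + \frac{370444687}{96994457} \cdot \frac{1}{31724} = \frac{22621}{16915} + \frac{370444687}{3077052153868} = \frac{69612262844528633}{52048337182677220}$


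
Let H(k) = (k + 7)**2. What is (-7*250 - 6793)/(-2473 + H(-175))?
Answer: -8543/25751 ≈ -0.33175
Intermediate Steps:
H(k) = (7 + k)**2
(-7*250 - 6793)/(-2473 + H(-175)) = (-7*250 - 6793)/(-2473 + (7 - 175)**2) = (-1750 - 6793)/(-2473 + (-168)**2) = -8543/(-2473 + 28224) = -8543/25751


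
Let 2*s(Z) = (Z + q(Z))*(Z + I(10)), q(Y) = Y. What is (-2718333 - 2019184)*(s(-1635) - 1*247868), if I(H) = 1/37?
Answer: -11489960671534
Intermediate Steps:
I(H) = 1/37
s(Z) = Z*(1/37 + Z) (s(Z) = ((Z + Z)*(Z + 1/37))/2 = ((2*Z)*(1/37 + Z))/2 = (2*Z*(1/37 + Z))/2 = Z*(1/37 + Z))
(-2718333 - 2019184)*(s(-1635) - 1*247868) = (-2718333 - 2019184)*(-1635*(1/37 - 1635) - 1*247868) = -4737517*(-1635*(-60494/37) - 247868) = -4737517*(98907690/37 - 247868) = -4737517*89736574/37 = -11489960671534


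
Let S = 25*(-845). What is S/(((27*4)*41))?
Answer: -21125/4428 ≈ -4.7708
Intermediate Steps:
S = -21125
S/(((27*4)*41)) = -21125/((27*4)*41) = -21125/(108*41) = -21125/4428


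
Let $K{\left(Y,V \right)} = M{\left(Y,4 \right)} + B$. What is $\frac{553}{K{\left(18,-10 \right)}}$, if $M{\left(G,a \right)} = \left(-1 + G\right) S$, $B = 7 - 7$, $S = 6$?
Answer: $\frac{553}{102} \approx 5.4216$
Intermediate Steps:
$B = 0$
$M{\left(G,a \right)} = -6 + 6 G$ ($M{\left(G,a \right)} = \left(-1 + G\right) 6 = -6 + 6 G$)
$K{\left(Y,V \right)} = -6 + 6 Y$ ($K{\left(Y,V \right)} = \left(-6 + 6 Y\right) + 0 = -6 + 6 Y$)
$\frac{553}{K{\left(18,-10 \right)}} = \frac{553}{-6 + 6 \cdot 18} = \frac{553}{-6 + 108} = \frac{553}{102}$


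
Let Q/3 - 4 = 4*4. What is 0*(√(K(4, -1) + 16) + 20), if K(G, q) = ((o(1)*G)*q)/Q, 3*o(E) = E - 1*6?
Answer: 0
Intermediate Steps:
o(E) = -2 + E/3 (o(E) = (E - 1*6)/3 = (E - 6)/3 = (-6 + E)/3 = -2 + E/3)
Q = 60 (Q = 12 + 3*(4*4) = 12 + 3*16 = 12 + 48 = 60)
K(G, q) = -G*q/36 (K(G, q) = (((-2 + (⅓)*1)*G)*q)/60 = (((-2 + ⅓)*G)*q)*(1/60) = ((-5*G/3)*q)*(1/60) = -5*G*q/3*(1/60) = -G*q/36)
0*(√(K(4, -1) + 16) + 20) = 0*(√(-1/36*4*(-1) + 16) + 20) = 0*(√(⅑ + 16) + 20) = 0*(√(145/9) + 20) = 0*(√145/3 + 20) = 0*(20 + √145/3) = 0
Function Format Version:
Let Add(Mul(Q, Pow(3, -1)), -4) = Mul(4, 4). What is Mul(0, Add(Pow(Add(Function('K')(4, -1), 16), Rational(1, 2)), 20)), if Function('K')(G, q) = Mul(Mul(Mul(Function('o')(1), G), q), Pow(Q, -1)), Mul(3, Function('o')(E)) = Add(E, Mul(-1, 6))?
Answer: 0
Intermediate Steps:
Function('o')(E) = Add(-2, Mul(Rational(1, 3), E)) (Function('o')(E) = Mul(Rational(1, 3), Add(E, Mul(-1, 6))) = Mul(Rational(1, 3), Add(E, -6)) = Mul(Rational(1, 3), Add(-6, E)) = Add(-2, Mul(Rational(1, 3), E)))
Q = 60 (Q = Add(12, Mul(3, Mul(4, 4))) = Add(12, Mul(3, 16)) = Add(12, 48) = 60)
Function('K')(G, q) = Mul(Rational(-1, 36), G, q) (Function('K')(G, q) = Mul(Mul(Mul(Add(-2, Mul(Rational(1, 3), 1)), G), q), Pow(60, -1)) = Mul(Mul(Mul(Add(-2, Rational(1, 3)), G), q), Rational(1, 60)) = Mul(Mul(Mul(Rational(-5, 3), G), q), Rational(1, 60)) = Mul(Mul(Rational(-5, 3), G, q), Rational(1, 60)) = Mul(Rational(-1, 36), G, q))
Mul(0, Add(Pow(Add(Function('K')(4, -1), 16), Rational(1, 2)), 20)) = Mul(0, Add(Pow(Add(Mul(Rational(-1, 36), 4, -1), 16), Rational(1, 2)), 20)) = Mul(0, Add(Pow(Add(Rational(1, 9), 16), Rational(1, 2)), 20)) = Mul(0, Add(Pow(Rational(145, 9), Rational(1, 2)), 20)) = Mul(0, Add(Mul(Rational(1, 3), Pow(145, Rational(1, 2))), 20)) = Mul(0, Add(20, Mul(Rational(1, 3), Pow(145, Rational(1, 2))))) = 0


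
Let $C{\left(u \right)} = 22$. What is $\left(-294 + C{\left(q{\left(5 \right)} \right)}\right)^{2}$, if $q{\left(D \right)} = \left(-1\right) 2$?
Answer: $73984$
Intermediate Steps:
$q{\left(D \right)} = -2$
$\left(-294 + C{\left(q{\left(5 \right)} \right)}\right)^{2} = \left(-294 + 22\right)^{2} = \left(-272\right)^{2} = 73984$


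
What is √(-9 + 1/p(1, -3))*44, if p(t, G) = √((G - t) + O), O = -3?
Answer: 44*√(-441 - 7*I*√7)/7 ≈ 2.7711 - 132.03*I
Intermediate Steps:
p(t, G) = √(-3 + G - t) (p(t, G) = √((G - t) - 3) = √(-3 + G - t))
√(-9 + 1/p(1, -3))*44 = √(-9 + 1/(√(-3 - 3 - 1*1)))*44 = √(-9 + 1/(√(-3 - 3 - 1)))*44 = √(-9 + 1/(√(-7)))*44 = √(-9 + 1/(I*√7))*44 = √(-9 - I*√7/7)*44 = 44*√(-9 - I*√7/7)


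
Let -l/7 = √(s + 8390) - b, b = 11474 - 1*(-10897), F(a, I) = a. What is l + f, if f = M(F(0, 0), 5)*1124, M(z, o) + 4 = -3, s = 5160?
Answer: 148729 - 35*√542 ≈ 1.4791e+5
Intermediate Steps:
M(z, o) = -7 (M(z, o) = -4 - 3 = -7)
f = -7868 (f = -7*1124 = -7868)
b = 22371 (b = 11474 + 10897 = 22371)
l = 156597 - 35*√542 (l = -7*(√(5160 + 8390) - 1*22371) = -7*(√13550 - 22371) = -7*(5*√542 - 22371) = -7*(-22371 + 5*√542) = 156597 - 35*√542 ≈ 1.5578e+5)
l + f = (156597 - 35*√542) - 7868 = 148729 - 35*√542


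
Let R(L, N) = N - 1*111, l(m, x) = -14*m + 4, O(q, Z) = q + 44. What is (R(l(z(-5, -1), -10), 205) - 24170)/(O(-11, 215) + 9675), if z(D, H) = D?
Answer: -6019/2427 ≈ -2.4800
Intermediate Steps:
O(q, Z) = 44 + q
l(m, x) = 4 - 14*m
R(L, N) = -111 + N (R(L, N) = N - 111 = -111 + N)
(R(l(z(-5, -1), -10), 205) - 24170)/(O(-11, 215) + 9675) = ((-111 + 205) - 24170)/((44 - 11) + 9675) = (94 - 24170)/(33 + 9675) = -24076/9708 = -24076*1/9708 = -6019/2427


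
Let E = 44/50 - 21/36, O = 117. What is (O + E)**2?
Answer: 1238265721/90000 ≈ 13759.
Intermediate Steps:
E = 89/300 (E = 44*(1/50) - 21*1/36 = 22/25 - 7/12 = 89/300 ≈ 0.29667)
(O + E)**2 = (117 + 89/300)**2 = (35189/300)**2 = 1238265721/90000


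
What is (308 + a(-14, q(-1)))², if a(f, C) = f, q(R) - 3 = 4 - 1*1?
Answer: 86436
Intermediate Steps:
q(R) = 6 (q(R) = 3 + (4 - 1*1) = 3 + (4 - 1) = 3 + 3 = 6)
(308 + a(-14, q(-1)))² = (308 - 14)² = 294² = 86436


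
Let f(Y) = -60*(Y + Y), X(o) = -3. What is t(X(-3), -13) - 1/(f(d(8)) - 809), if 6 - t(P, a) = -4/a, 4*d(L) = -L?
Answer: 42119/7397 ≈ 5.6941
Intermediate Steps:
d(L) = -L/4 (d(L) = (-L)/4 = -L/4)
f(Y) = -120*Y
t(P, a) = 6 + 4/a (t(P, a) = 6 - (-4)/a = 6 + 4/a)
t(X(-3), -13) - 1/(f(d(8)) - 809) = (6 + 4/(-13)) - 1/(-(-30)*8 - 809) = (6 + 4*(-1/13)) - 1/(-120*(-2) - 809) = (6 - 4/13) - 1/(240 - 809) = 74/13 - 1/(-569) = 74/13 - 1*(-1/569) = 74/13 + 1/569 = 42119/7397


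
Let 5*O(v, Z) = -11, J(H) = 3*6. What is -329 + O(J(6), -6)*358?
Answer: -5583/5 ≈ -1116.6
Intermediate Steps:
J(H) = 18
O(v, Z) = -11/5 (O(v, Z) = (⅕)*(-11) = -11/5)
-329 + O(J(6), -6)*358 = -329 - 11/5*358 = -329 - 3938/5 = -5583/5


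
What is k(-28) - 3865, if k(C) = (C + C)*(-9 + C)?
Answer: -1793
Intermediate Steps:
k(C) = 2*C*(-9 + C) (k(C) = (2*C)*(-9 + C) = 2*C*(-9 + C))
k(-28) - 3865 = 2*(-28)*(-9 - 28) - 3865 = 2*(-28)*(-37) - 3865 = 2072 - 3865 = -1793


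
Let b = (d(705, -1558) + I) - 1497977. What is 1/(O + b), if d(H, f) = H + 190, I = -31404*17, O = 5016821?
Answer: 1/2985871 ≈ 3.3491e-7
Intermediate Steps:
I = -533868
d(H, f) = 190 + H
b = -2030950 (b = ((190 + 705) - 533868) - 1497977 = (895 - 533868) - 1497977 = -532973 - 1497977 = -2030950)
1/(O + b) = 1/(5016821 - 2030950) = 1/2985871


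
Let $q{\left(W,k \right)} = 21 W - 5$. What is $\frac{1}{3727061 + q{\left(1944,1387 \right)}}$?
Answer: $\frac{1}{3767880} \approx 2.654 \cdot 10^{-7}$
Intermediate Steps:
$q{\left(W,k \right)} = -5 + 21 W$
$\frac{1}{3727061 + q{\left(1944,1387 \right)}} = \frac{1}{3727061 + \left(-5 + 21 \cdot 1944\right)} = \frac{1}{3727061 + \left(-5 + 40824\right)} = \frac{1}{3727061 + 40819} = \frac{1}{3767880}$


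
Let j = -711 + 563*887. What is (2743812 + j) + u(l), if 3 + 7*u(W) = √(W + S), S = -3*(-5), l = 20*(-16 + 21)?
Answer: 22697371/7 + √115/7 ≈ 3.2425e+6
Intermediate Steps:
j = 498670 (j = -711 + 499381 = 498670)
l = 100 (l = 20*5 = 100)
S = 15
u(W) = -3/7 + √(15 + W)/7 (u(W) = -3/7 + √(W + 15)/7 = -3/7 + √(15 + W)/7)
(2743812 + j) + u(l) = (2743812 + 498670) + (-3/7 + √(15 + 100)/7) = 3242482 + (-3/7 + √115/7) = 22697371/7 + √115/7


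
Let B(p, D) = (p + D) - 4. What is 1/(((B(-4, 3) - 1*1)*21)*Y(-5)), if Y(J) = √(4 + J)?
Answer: I/126 ≈ 0.0079365*I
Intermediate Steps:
B(p, D) = -4 + D + p (B(p, D) = (D + p) - 4 = -4 + D + p)
1/(((B(-4, 3) - 1*1)*21)*Y(-5)) = 1/((((-4 + 3 - 4) - 1*1)*21)*√(4 - 5)) = 1/(((-5 - 1)*21)*√(-1)) = 1/((-6*21)*I) = 1/(-126*I) = I/126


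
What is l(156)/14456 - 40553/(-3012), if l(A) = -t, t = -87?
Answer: 146624053/10885368 ≈ 13.470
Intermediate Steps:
l(A) = 87 (l(A) = -1*(-87) = 87)
l(156)/14456 - 40553/(-3012) = 87/14456 - 40553/(-3012) = 87*(1/14456) - 40553*(-1/3012) = 87/14456 + 40553/3012 = 146624053/10885368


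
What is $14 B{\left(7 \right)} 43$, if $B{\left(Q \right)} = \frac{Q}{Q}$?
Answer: $602$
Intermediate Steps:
$B{\left(Q \right)} = 1$
$14 B{\left(7 \right)} 43 = 14 \cdot 1 \cdot 43 = 14 \cdot 43 = 602$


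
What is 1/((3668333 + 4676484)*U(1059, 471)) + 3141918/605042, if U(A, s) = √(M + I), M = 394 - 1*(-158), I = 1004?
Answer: 1570959/302521 + √389/6492267626 ≈ 5.1929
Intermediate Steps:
M = 552 (M = 394 + 158 = 552)
U(A, s) = 2*√389 (U(A, s) = √(552 + 1004) = √1556 = 2*√389)
1/((3668333 + 4676484)*U(1059, 471)) + 3141918/605042 = 1/((3668333 + 4676484)*((2*√389))) + 3141918/605042 = (√389/778)/8344817 + 3141918*(1/605042) = (√389/778)/8344817 + 1570959/302521 = √389/6492267626 + 1570959/302521 = 1570959/302521 + √389/6492267626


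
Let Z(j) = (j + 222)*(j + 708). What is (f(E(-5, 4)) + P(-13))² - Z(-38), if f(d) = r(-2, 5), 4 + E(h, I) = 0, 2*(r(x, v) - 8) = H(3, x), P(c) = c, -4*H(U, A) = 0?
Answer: -123255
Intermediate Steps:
H(U, A) = 0 (H(U, A) = -¼*0 = 0)
r(x, v) = 8 (r(x, v) = 8 + (½)*0 = 8 + 0 = 8)
E(h, I) = -4 (E(h, I) = -4 + 0 = -4)
f(d) = 8
Z(j) = (222 + j)*(708 + j)
(f(E(-5, 4)) + P(-13))² - Z(-38) = (8 - 13)² - (157176 + (-38)² + 930*(-38)) = (-5)² - (157176 + 1444 - 35340) = 25 - 1*123280 = 25 - 123280 = -123255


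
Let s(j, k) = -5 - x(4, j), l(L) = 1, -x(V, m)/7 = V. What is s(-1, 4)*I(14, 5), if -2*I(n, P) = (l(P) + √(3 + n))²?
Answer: -207 - 23*√17 ≈ -301.83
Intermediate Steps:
x(V, m) = -7*V
I(n, P) = -(1 + √(3 + n))²/2
s(j, k) = 23 (s(j, k) = -5 - (-7)*4 = -5 - 1*(-28) = -5 + 28 = 23)
s(-1, 4)*I(14, 5) = 23*(-(1 + √(3 + 14))²/2) = 23*(-(1 + √17)²/2) = -23*(1 + √17)²/2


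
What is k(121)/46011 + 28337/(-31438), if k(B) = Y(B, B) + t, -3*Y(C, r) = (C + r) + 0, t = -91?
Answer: -3927631691/4339481454 ≈ -0.90509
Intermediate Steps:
Y(C, r) = -C/3 - r/3 (Y(C, r) = -((C + r) + 0)/3 = -(C + r)/3 = -C/3 - r/3)
k(B) = -91 - 2*B/3 (k(B) = (-B/3 - B/3) - 91 = -2*B/3 - 91 = -91 - 2*B/3)
k(121)/46011 + 28337/(-31438) = (-91 - ⅔*121)/46011 + 28337/(-31438) = (-91 - 242/3)*(1/46011) + 28337*(-1/31438) = -515/3*1/46011 - 28337/31438 = -515/138033 - 28337/31438 = -3927631691/4339481454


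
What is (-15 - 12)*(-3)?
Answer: 81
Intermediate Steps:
(-15 - 12)*(-3) = -27*(-3) = 81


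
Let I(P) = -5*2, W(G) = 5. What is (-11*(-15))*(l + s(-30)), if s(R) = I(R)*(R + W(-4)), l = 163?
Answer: 68145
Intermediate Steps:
I(P) = -10
s(R) = -50 - 10*R (s(R) = -10*(R + 5) = -10*(5 + R) = -50 - 10*R)
(-11*(-15))*(l + s(-30)) = (-11*(-15))*(163 + (-50 - 10*(-30))) = 165*(163 + (-50 + 300)) = 165*(163 + 250) = 165*413 = 68145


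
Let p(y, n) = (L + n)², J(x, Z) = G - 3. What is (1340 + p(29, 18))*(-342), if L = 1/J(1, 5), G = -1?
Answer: -4528251/8 ≈ -5.6603e+5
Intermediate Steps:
J(x, Z) = -4 (J(x, Z) = -1 - 3 = -4)
L = -¼ (L = 1/(-4) = -¼ ≈ -0.25000)
p(y, n) = (-¼ + n)²
(1340 + p(29, 18))*(-342) = (1340 + (-1 + 4*18)²/16)*(-342) = (1340 + (-1 + 72)²/16)*(-342) = (1340 + (1/16)*71²)*(-342) = (1340 + (1/16)*5041)*(-342) = (1340 + 5041/16)*(-342) = (26481/16)*(-342) = -4528251/8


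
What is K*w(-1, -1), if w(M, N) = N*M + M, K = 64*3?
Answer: 0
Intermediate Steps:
K = 192
w(M, N) = M + M*N (w(M, N) = M*N + M = M + M*N)
K*w(-1, -1) = 192*(-(1 - 1)) = 192*(-1*0) = 192*0 = 0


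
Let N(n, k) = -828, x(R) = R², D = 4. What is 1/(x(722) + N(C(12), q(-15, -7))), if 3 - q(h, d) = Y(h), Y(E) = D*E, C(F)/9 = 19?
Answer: 1/520456 ≈ 1.9214e-6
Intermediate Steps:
C(F) = 171 (C(F) = 9*19 = 171)
Y(E) = 4*E
q(h, d) = 3 - 4*h
1/(x(722) + N(C(12), q(-15, -7))) = 1/(722² - 828) = 1/(521284 - 828) = 1/520456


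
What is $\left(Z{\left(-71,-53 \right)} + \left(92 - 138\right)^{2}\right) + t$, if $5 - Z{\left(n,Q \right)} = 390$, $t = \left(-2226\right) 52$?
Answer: $-114021$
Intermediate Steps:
$t = -115752$
$Z{\left(n,Q \right)} = -385$ ($Z{\left(n,Q \right)} = 5 - 390 = -385$)
$\left(Z{\left(-71,-53 \right)} + \left(92 - 138\right)^{2}\right) + t = \left(-385 + \left(92 - 138\right)^{2}\right) - 115752 = \left(-385 + \left(-46\right)^{2}\right) - 115752 = \left(-385 + 2116\right) - 115752 = 1731 - 115752 = -114021$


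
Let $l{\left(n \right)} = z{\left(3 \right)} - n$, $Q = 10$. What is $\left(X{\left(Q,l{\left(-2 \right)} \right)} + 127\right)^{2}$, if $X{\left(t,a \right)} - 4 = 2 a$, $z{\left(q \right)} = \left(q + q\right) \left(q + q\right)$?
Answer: $42849$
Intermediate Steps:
$z{\left(q \right)} = 4 q^{2}$ ($z{\left(q \right)} = 2 q 2 q = 4 q^{2}$)
$l{\left(n \right)} = 36 - n$ ($l{\left(n \right)} = 4 \cdot 3^{2} - n = 4 \cdot 9 - n = 36 - n$)
$X{\left(t,a \right)} = 4 + 2 a$
$\left(X{\left(Q,l{\left(-2 \right)} \right)} + 127\right)^{2} = \left(\left(4 + 2 \left(36 - -2\right)\right) + 127\right)^{2} = \left(\left(4 + 2 \left(36 + 2\right)\right) + 127\right)^{2} = \left(\left(4 + 2 \cdot 38\right) + 127\right)^{2} = \left(\left(4 + 76\right) + 127\right)^{2} = \left(80 + 127\right)^{2} = 207^{2} = 42849$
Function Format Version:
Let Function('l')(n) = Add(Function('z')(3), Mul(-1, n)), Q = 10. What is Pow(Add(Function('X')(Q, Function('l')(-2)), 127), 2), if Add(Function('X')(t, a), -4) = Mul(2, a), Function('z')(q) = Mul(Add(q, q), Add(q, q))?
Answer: 42849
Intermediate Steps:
Function('z')(q) = Mul(4, Pow(q, 2)) (Function('z')(q) = Mul(Mul(2, q), Mul(2, q)) = Mul(4, Pow(q, 2)))
Function('l')(n) = Add(36, Mul(-1, n)) (Function('l')(n) = Add(Mul(4, Pow(3, 2)), Mul(-1, n)) = Add(Mul(4, 9), Mul(-1, n)) = Add(36, Mul(-1, n)))
Function('X')(t, a) = Add(4, Mul(2, a))
Pow(Add(Function('X')(Q, Function('l')(-2)), 127), 2) = Pow(Add(Add(4, Mul(2, Add(36, Mul(-1, -2)))), 127), 2) = Pow(Add(Add(4, Mul(2, Add(36, 2))), 127), 2) = Pow(Add(Add(4, Mul(2, 38)), 127), 2) = Pow(Add(Add(4, 76), 127), 2) = Pow(Add(80, 127), 2) = Pow(207, 2) = 42849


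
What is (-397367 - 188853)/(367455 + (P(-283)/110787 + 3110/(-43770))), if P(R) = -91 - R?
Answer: -23688891237315/14848691425556 ≈ -1.5954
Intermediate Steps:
(-397367 - 188853)/(367455 + (P(-283)/110787 + 3110/(-43770))) = (-397367 - 188853)/(367455 + ((-91 - 1*(-283))/110787 + 3110/(-43770))) = -586220/(367455 + ((-91 + 283)*(1/110787) + 3110*(-1/43770))) = -586220/(367455 + (192*(1/110787) - 311/4377)) = -586220/(367455 + (64/36929 - 311/4377)) = -586220/(367455 - 11204791/161638233) = -586220/59394765702224/161638233 = -586220*161638233/59394765702224 = -23688891237315/14848691425556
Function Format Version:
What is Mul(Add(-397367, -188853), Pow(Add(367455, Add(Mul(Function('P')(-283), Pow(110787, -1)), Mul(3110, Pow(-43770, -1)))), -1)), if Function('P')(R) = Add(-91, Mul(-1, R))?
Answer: Rational(-23688891237315, 14848691425556) ≈ -1.5954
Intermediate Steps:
Mul(Add(-397367, -188853), Pow(Add(367455, Add(Mul(Function('P')(-283), Pow(110787, -1)), Mul(3110, Pow(-43770, -1)))), -1)) = Mul(Add(-397367, -188853), Pow(Add(367455, Add(Mul(Add(-91, Mul(-1, -283)), Pow(110787, -1)), Mul(3110, Pow(-43770, -1)))), -1)) = Mul(-586220, Pow(Add(367455, Add(Mul(Add(-91, 283), Rational(1, 110787)), Mul(3110, Rational(-1, 43770)))), -1)) = Mul(-586220, Pow(Add(367455, Add(Mul(192, Rational(1, 110787)), Rational(-311, 4377))), -1)) = Mul(-586220, Pow(Add(367455, Add(Rational(64, 36929), Rational(-311, 4377))), -1)) = Mul(-586220, Pow(Add(367455, Rational(-11204791, 161638233)), -1)) = Mul(-586220, Pow(Rational(59394765702224, 161638233), -1)) = Mul(-586220, Rational(161638233, 59394765702224)) = Rational(-23688891237315, 14848691425556)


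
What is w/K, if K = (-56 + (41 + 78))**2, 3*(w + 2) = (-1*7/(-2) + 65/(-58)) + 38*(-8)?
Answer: -8921/345303 ≈ -0.025835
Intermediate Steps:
w = -8921/87 (w = -2 + ((-1*7/(-2) + 65/(-58)) + 38*(-8))/3 = -2 + ((-7*(-1/2) + 65*(-1/58)) - 304)/3 = -2 + ((7/2 - 65/58) - 304)/3 = -2 + (69/29 - 304)/3 = -2 + (1/3)*(-8747/29) = -2 - 8747/87 = -8921/87 ≈ -102.54)
K = 3969 (K = (-56 + 119)**2 = 63**2 = 3969)
w/K = -8921/87/3969 = -8921/87*1/3969 = -8921/345303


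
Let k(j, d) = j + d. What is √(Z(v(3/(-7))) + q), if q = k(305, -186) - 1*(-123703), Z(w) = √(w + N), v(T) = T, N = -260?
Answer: √(6067278 + 7*I*√12761)/7 ≈ 351.88 + 0.022931*I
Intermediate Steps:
Z(w) = √(-260 + w) (Z(w) = √(w - 260) = √(-260 + w))
k(j, d) = d + j
q = 123822 (q = (-186 + 305) - 1*(-123703) = 119 + 123703 = 123822)
√(Z(v(3/(-7))) + q) = √(√(-260 + 3/(-7)) + 123822) = √(√(-260 + 3*(-⅐)) + 123822) = √(√(-260 - 3/7) + 123822) = √(√(-1823/7) + 123822) = √(I*√12761/7 + 123822) = √(123822 + I*√12761/7)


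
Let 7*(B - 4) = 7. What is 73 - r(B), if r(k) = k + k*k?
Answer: 43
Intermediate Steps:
B = 5 (B = 4 + (⅐)*7 = 4 + 1 = 5)
r(k) = k + k²
73 - r(B) = 73 - 5*(1 + 5) = 73 - 5*6 = 73 - 1*30 = 73 - 30 = 43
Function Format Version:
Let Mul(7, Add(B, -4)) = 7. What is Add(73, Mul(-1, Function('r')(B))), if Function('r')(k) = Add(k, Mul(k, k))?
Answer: 43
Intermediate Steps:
B = 5 (B = Add(4, Mul(Rational(1, 7), 7)) = Add(4, 1) = 5)
Function('r')(k) = Add(k, Pow(k, 2))
Add(73, Mul(-1, Function('r')(B))) = Add(73, Mul(-1, Mul(5, Add(1, 5)))) = Add(73, Mul(-1, Mul(5, 6))) = Add(73, Mul(-1, 30)) = Add(73, -30) = 43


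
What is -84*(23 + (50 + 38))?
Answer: -9324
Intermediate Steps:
-84*(23 + (50 + 38)) = -84*(23 + 88) = -84*111 = -9324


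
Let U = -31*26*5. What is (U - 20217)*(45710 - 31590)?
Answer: -342367640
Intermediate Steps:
U = -4030 (U = -806*5 = -4030)
(U - 20217)*(45710 - 31590) = (-4030 - 20217)*(45710 - 31590) = -24247*14120 = -342367640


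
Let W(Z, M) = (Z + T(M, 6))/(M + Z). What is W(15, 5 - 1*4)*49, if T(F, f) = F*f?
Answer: 1029/16 ≈ 64.313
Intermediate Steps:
W(Z, M) = (Z + 6*M)/(M + Z) (W(Z, M) = (Z + M*6)/(M + Z) = (Z + 6*M)/(M + Z))
W(15, 5 - 1*4)*49 = ((15 + 6*(5 - 1*4))/((5 - 1*4) + 15))*49 = ((15 + 6*(5 - 4))/((5 - 4) + 15))*49 = ((15 + 6*1)/(1 + 15))*49 = ((15 + 6)/16)*49 = ((1/16)*21)*49 = (21/16)*49 = 1029/16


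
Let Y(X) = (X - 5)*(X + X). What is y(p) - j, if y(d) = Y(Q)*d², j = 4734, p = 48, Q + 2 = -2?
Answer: 161154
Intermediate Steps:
Q = -4 (Q = -2 - 2 = -4)
Y(X) = 2*X*(-5 + X) (Y(X) = (-5 + X)*(2*X) = 2*X*(-5 + X))
y(d) = 72*d² (y(d) = (2*(-4)*(-5 - 4))*d² = (2*(-4)*(-9))*d² = 72*d²)
y(p) - j = 72*48² - 1*4734 = 72*2304 - 4734 = 165888 - 4734 = 161154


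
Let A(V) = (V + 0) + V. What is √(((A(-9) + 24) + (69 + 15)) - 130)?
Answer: 2*I*√10 ≈ 6.3246*I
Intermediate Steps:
A(V) = 2*V (A(V) = V + V = 2*V)
√(((A(-9) + 24) + (69 + 15)) - 130) = √(((2*(-9) + 24) + (69 + 15)) - 130) = √(((-18 + 24) + 84) - 130) = √((6 + 84) - 130) = √(90 - 130) = √(-40) = 2*I*√10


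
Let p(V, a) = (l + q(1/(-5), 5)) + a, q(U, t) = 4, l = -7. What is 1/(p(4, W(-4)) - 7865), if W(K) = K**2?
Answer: -1/7852 ≈ -0.00012736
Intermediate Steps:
p(V, a) = -3 + a (p(V, a) = (-7 + 4) + a = -3 + a)
1/(p(4, W(-4)) - 7865) = 1/((-3 + (-4)**2) - 7865) = 1/((-3 + 16) - 7865) = 1/(13 - 7865) = 1/(-7852) = -1/7852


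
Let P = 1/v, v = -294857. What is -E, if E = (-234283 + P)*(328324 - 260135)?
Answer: 4710494928874548/294857 ≈ 1.5976e+10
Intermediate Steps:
P = -1/294857 (P = 1/(-294857) = -1/294857 ≈ -3.3915e-6)
E = -4710494928874548/294857 (E = (-234283 - 1/294857)*(328324 - 260135) = -69079982532/294857*68189 = -4710494928874548/294857 ≈ -1.5976e+10)
-E = -1*(-4710494928874548/294857) = 4710494928874548/294857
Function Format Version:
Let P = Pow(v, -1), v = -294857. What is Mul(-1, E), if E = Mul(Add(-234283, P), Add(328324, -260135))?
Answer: Rational(4710494928874548, 294857) ≈ 1.5976e+10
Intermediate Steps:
P = Rational(-1, 294857) (P = Pow(-294857, -1) = Rational(-1, 294857) ≈ -3.3915e-6)
E = Rational(-4710494928874548, 294857) (E = Mul(Add(-234283, Rational(-1, 294857)), Add(328324, -260135)) = Mul(Rational(-69079982532, 294857), 68189) = Rational(-4710494928874548, 294857) ≈ -1.5976e+10)
Mul(-1, E) = Mul(-1, Rational(-4710494928874548, 294857)) = Rational(4710494928874548, 294857)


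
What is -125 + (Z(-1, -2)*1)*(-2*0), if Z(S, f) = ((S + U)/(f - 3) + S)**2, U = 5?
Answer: -125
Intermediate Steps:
Z(S, f) = (S + (5 + S)/(-3 + f))**2 (Z(S, f) = ((S + 5)/(f - 3) + S)**2 = ((5 + S)/(-3 + f) + S)**2 = (S + (5 + S)/(-3 + f))**2)
-125 + (Z(-1, -2)*1)*(-2*0) = -125 + (((5 - 2*(-1) - 1*(-2))**2/(-3 - 2)**2)*1)*(-2*0) = -125 + (((5 + 2 + 2)**2/(-5)**2)*1)*0 = -125 + (((1/25)*9**2)*1)*0 = -125 + (((1/25)*81)*1)*0 = -125 + ((81/25)*1)*0 = -125 + (81/25)*0 = -125 + 0 = -125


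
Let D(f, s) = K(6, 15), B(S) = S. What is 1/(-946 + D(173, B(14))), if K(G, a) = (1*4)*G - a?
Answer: -1/937 ≈ -0.0010672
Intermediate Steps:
K(G, a) = -a + 4*G (K(G, a) = 4*G - a = -a + 4*G)
D(f, s) = 9 (D(f, s) = -1*15 + 4*6 = -15 + 24 = 9)
1/(-946 + D(173, B(14))) = 1/(-946 + 9) = 1/(-937) = -1/937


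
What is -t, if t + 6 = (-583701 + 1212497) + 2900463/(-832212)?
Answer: -174427894339/277404 ≈ -6.2879e+5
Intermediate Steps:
t = 174427894339/277404 (t = -6 + ((-583701 + 1212497) + 2900463/(-832212)) = -6 + (628796 + 2900463*(-1/832212)) = -6 + (628796 - 966821/277404) = -6 + 174429558763/277404 = 174427894339/277404 ≈ 6.2879e+5)
-t = -1*174427894339/277404 = -174427894339/277404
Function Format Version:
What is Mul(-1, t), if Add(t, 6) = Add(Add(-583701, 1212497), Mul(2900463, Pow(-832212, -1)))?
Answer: Rational(-174427894339, 277404) ≈ -6.2879e+5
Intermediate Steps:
t = Rational(174427894339, 277404) (t = Add(-6, Add(Add(-583701, 1212497), Mul(2900463, Pow(-832212, -1)))) = Add(-6, Add(628796, Mul(2900463, Rational(-1, 832212)))) = Add(-6, Add(628796, Rational(-966821, 277404))) = Add(-6, Rational(174429558763, 277404)) = Rational(174427894339, 277404) ≈ 6.2879e+5)
Mul(-1, t) = Mul(-1, Rational(174427894339, 277404)) = Rational(-174427894339, 277404)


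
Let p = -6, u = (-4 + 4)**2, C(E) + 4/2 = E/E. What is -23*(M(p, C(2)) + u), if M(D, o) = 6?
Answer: -138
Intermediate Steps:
C(E) = -1 (C(E) = -2 + E/E = -2 + 1 = -1)
u = 0 (u = 0**2 = 0)
-23*(M(p, C(2)) + u) = -23*(6 + 0) = -23*6 = -138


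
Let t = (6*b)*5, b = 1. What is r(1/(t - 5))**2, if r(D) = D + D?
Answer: 4/625 ≈ 0.0064000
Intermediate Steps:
t = 30 (t = (6*1)*5 = 6*5 = 30)
r(D) = 2*D
r(1/(t - 5))**2 = (2/(30 - 5))**2 = (2/25)**2 = 4/625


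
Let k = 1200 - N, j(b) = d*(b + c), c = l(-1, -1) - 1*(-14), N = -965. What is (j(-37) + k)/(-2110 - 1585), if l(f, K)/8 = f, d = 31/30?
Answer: -63989/110850 ≈ -0.57726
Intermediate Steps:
d = 31/30 (d = 31*(1/30) = 31/30 ≈ 1.0333)
l(f, K) = 8*f
c = 6 (c = 8*(-1) - 1*(-14) = -8 + 14 = 6)
j(b) = 31/5 + 31*b/30 (j(b) = 31*(b + 6)/30 = 31*(6 + b)/30 = 31/5 + 31*b/30)
k = 2165 (k = 1200 - 1*(-965) = 1200 + 965 = 2165)
(j(-37) + k)/(-2110 - 1585) = ((31/5 + (31/30)*(-37)) + 2165)/(-2110 - 1585) = ((31/5 - 1147/30) + 2165)/(-3695) = (-961/30 + 2165)*(-1/3695) = (63989/30)*(-1/3695) = -63989/110850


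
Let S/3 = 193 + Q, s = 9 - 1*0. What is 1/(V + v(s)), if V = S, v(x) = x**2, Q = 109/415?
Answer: 415/274227 ≈ 0.0015133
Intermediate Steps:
Q = 109/415 (Q = 109*(1/415) = 109/415 ≈ 0.26265)
s = 9 (s = 9 + 0 = 9)
S = 240612/415 (S = 3*(193 + 109/415) = 3*(80204/415) = 240612/415 ≈ 579.79)
V = 240612/415 ≈ 579.79
1/(V + v(s)) = 1/(240612/415 + 9**2) = 1/(240612/415 + 81) = 1/(274227/415) = 415/274227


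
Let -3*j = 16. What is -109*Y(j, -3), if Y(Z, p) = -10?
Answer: 1090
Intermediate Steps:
j = -16/3 (j = -⅓*16 = -16/3 ≈ -5.3333)
-109*Y(j, -3) = -109*(-10) = 1090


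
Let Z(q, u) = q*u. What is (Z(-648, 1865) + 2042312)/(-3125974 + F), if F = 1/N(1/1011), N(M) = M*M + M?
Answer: -843797504/3162463567 ≈ -0.26682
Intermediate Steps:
N(M) = M + M² (N(M) = M² + M = M + M²)
F = 1022121/1012 (F = 1/((1 + 1/1011)/1011) = 1/((1/1011)*(1012/1011)) = 1/(1012/1022121) = 1022121/1012 ≈ 1010.0)
(Z(-648, 1865) + 2042312)/(-3125974 + F) = (-648*1865 + 2042312)/(-3125974 + 1022121/1012) = (-1208520 + 2042312)/(-3162463567/1012) = 833792*(-1012/3162463567) = -843797504/3162463567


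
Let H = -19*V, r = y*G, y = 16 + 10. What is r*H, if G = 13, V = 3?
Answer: -19266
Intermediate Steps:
y = 26
r = 338 (r = 26*13 = 338)
H = -57 (H = -19*3 = -57)
r*H = 338*(-57) = -19266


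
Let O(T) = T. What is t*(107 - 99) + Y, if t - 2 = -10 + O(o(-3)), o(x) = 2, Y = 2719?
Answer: 2671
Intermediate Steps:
t = -6 (t = 2 + (-10 + 2) = 2 - 8 = -6)
t*(107 - 99) + Y = -6*(107 - 99) + 2719 = -6*8 + 2719 = -48 + 2719 = 2671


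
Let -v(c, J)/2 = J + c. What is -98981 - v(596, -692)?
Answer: -99173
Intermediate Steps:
v(c, J) = -2*J - 2*c (v(c, J) = -2*(J + c) = -2*J - 2*c)
-98981 - v(596, -692) = -98981 - (-2*(-692) - 2*596) = -98981 - (1384 - 1192) = -98981 - 1*192 = -98981 - 192 = -99173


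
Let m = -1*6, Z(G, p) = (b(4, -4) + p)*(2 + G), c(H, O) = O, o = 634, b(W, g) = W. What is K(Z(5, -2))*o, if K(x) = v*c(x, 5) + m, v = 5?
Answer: 12046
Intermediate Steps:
Z(G, p) = (2 + G)*(4 + p) (Z(G, p) = (4 + p)*(2 + G) = (2 + G)*(4 + p))
m = -6
K(x) = 19 (K(x) = 5*5 - 6 = 25 - 6 = 19)
K(Z(5, -2))*o = 19*634 = 12046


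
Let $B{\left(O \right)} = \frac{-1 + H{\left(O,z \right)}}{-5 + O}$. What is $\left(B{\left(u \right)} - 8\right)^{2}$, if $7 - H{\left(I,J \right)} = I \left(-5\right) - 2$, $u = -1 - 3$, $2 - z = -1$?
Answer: $\frac{400}{9} \approx 44.444$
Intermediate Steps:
$z = 3$ ($z = 2 - -1 = 2 + 1 = 3$)
$u = -4$
$H{\left(I,J \right)} = 9 + 5 I$ ($H{\left(I,J \right)} = 7 - \left(I \left(-5\right) - 2\right) = 7 - \left(- 5 I - 2\right) = 7 - \left(-2 - 5 I\right) = 7 + \left(2 + 5 I\right) = 9 + 5 I$)
$B{\left(O \right)} = \frac{8 + 5 O}{-5 + O}$ ($B{\left(O \right)} = \frac{-1 + \left(9 + 5 O\right)}{-5 + O} = \frac{8 + 5 O}{-5 + O}$)
$\left(B{\left(u \right)} - 8\right)^{2} = \left(\frac{8 + 5 \left(-4\right)}{-5 - 4} - 8\right)^{2} = \left(\frac{8 - 20}{-9} - 8\right)^{2} = \left(\left(- \frac{1}{9}\right) \left(-12\right) - 8\right)^{2} = \left(\frac{4}{3} - 8\right)^{2} = \left(- \frac{20}{3}\right)^{2} = \frac{400}{9}$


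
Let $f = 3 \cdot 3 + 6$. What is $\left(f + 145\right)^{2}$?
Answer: $25600$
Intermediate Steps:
$f = 15$ ($f = 9 + 6 = 15$)
$\left(f + 145\right)^{2} = \left(15 + 145\right)^{2} = 160^{2} = 25600$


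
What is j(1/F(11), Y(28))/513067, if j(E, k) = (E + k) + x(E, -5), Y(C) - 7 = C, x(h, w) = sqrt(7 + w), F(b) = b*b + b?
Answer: 4621/67724844 + sqrt(2)/513067 ≈ 7.0988e-5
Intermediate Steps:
F(b) = b + b**2 (F(b) = b**2 + b = b + b**2)
Y(C) = 7 + C
j(E, k) = E + k + sqrt(2) (j(E, k) = (E + k) + sqrt(7 - 5) = (E + k) + sqrt(2) = E + k + sqrt(2))
j(1/F(11), Y(28))/513067 = (1/(11*(1 + 11)) + (7 + 28) + sqrt(2))/513067 = (1/(11*12) + 35 + sqrt(2))*(1/513067) = (1/132 + 35 + sqrt(2))*(1/513067) = (4621/132 + sqrt(2))*(1/513067) = 4621/67724844 + sqrt(2)/513067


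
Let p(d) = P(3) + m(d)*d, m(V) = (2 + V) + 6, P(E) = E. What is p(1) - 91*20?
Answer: -1808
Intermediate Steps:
m(V) = 8 + V
p(d) = 3 + d*(8 + d) (p(d) = 3 + (8 + d)*d = 3 + d*(8 + d))
p(1) - 91*20 = (3 + 1*(8 + 1)) - 91*20 = (3 + 1*9) - 1820 = (3 + 9) - 1820 = 12 - 1820 = -1808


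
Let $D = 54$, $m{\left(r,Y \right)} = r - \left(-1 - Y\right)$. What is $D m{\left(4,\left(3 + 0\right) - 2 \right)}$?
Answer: $324$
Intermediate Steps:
$m{\left(r,Y \right)} = 1 + Y + r$ ($m{\left(r,Y \right)} = r + \left(1 + Y\right) = 1 + Y + r$)
$D m{\left(4,\left(3 + 0\right) - 2 \right)} = 54 \left(1 + \left(\left(3 + 0\right) - 2\right) + 4\right) = 54 \left(1 + \left(3 - 2\right) + 4\right) = 54 \left(1 + 1 + 4\right) = 54 \cdot 6 = 324$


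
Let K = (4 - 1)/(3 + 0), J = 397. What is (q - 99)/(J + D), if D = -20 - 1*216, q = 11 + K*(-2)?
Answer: -90/161 ≈ -0.55901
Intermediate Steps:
K = 1 (K = 3/3 = 3*(1/3) = 1)
q = 9 (q = 11 + 1*(-2) = 11 - 2 = 9)
D = -236 (D = -20 - 216 = -236)
(q - 99)/(J + D) = (9 - 99)/(397 - 236) = -90/161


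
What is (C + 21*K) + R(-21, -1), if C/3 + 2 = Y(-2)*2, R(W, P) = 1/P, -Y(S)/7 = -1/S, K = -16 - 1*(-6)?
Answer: -238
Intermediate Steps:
K = -10 (K = -16 + 6 = -10)
Y(S) = 7/S (Y(S) = -(-7)/S = 7/S)
C = -27 (C = -6 + 3*((7/(-2))*2) = -6 + 3*((7*(-½))*2) = -6 + 3*(-7/2*2) = -6 + 3*(-7) = -6 - 21 = -27)
(C + 21*K) + R(-21, -1) = (-27 + 21*(-10)) + 1/(-1) = (-27 - 210) - 1 = -237 - 1 = -238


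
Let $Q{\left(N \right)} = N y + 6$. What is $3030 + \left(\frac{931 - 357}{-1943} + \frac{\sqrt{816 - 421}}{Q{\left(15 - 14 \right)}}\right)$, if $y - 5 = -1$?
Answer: $\frac{5886716}{1943} + \frac{\sqrt{395}}{10} \approx 3031.7$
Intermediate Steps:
$y = 4$ ($y = 5 - 1 = 4$)
$Q{\left(N \right)} = 6 + 4 N$ ($Q{\left(N \right)} = N 4 + 6 = 4 N + 6 = 6 + 4 N$)
$3030 + \left(\frac{931 - 357}{-1943} + \frac{\sqrt{816 - 421}}{Q{\left(15 - 14 \right)}}\right) = 3030 + \left(\frac{931 - 357}{-1943} + \frac{\sqrt{816 - 421}}{6 + 4 \left(15 - 14\right)}\right) = 3030 + \left(\left(931 - 357\right) \left(- \frac{1}{1943}\right) + \frac{\sqrt{395}}{6 + 4 \left(15 - 14\right)}\right) = 3030 + \left(574 \left(- \frac{1}{1943}\right) + \frac{\sqrt{395}}{6 + 4 \cdot 1}\right) = 3030 - \left(\frac{574}{1943} - \frac{\sqrt{395}}{6 + 4}\right) = 3030 - \left(\frac{574}{1943} - \frac{\sqrt{395}}{10}\right) = \frac{5886716}{1943} + \frac{\sqrt{395}}{10}$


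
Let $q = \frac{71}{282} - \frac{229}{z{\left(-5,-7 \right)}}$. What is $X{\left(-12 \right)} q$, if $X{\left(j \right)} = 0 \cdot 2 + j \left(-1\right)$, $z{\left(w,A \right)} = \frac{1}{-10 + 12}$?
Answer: $- \frac{258170}{47} \approx -5493.0$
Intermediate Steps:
$z{\left(w,A \right)} = \frac{1}{2}$
$X{\left(j \right)} = - j$ ($X{\left(j \right)} = 0 - j = - j$)
$q = - \frac{129085}{282}$ ($q = \frac{71}{282} - 229 \frac{1}{\frac{1}{2}} = 71 \cdot \frac{1}{282} - 458 = \frac{71}{282} - 458 = - \frac{129085}{282} \approx -457.75$)
$X{\left(-12 \right)} q = \left(-1\right) \left(-12\right) \left(- \frac{129085}{282}\right) = 12 \left(- \frac{129085}{282}\right) = - \frac{258170}{47}$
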